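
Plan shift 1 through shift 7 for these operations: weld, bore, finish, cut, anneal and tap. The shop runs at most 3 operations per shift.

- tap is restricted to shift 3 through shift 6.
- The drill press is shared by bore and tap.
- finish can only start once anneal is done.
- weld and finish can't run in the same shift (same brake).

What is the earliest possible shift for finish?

shift 2

Precedence pushes finish to at least shift 2.
finish at shift 2 is achievable: weld=shift 1; cut=shift 2; bore=shift 1; anneal=shift 1; finish=shift 2; tap=shift 3.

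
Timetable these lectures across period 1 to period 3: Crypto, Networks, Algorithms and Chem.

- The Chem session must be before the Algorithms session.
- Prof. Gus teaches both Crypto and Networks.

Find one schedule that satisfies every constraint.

Chem in period 1, Networks in period 2, Algorithms in period 2, Crypto in period 1

Checking: Chem(period 1) before Algorithms(period 2); Crypto(period 1) != Networks(period 2).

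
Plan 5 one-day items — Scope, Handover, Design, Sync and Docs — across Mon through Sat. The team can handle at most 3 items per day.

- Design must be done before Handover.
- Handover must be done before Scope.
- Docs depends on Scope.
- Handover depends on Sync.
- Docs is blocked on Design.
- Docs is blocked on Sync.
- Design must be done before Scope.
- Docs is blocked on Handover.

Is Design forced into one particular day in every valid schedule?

No

Design can be Mon (e.g. Design=Mon, Docs=Thu, Scope=Wed, Sync=Mon, Handover=Tue) or Tue (e.g. Sync=Mon, Handover=Wed, Scope=Thu, Docs=Fri, Design=Tue).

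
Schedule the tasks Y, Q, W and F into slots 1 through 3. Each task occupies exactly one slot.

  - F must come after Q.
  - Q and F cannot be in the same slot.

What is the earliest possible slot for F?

Precedence pushes F to at least 2.
F at 2 is achievable: F in 2; W in 1; Q in 1; Y in 1.

2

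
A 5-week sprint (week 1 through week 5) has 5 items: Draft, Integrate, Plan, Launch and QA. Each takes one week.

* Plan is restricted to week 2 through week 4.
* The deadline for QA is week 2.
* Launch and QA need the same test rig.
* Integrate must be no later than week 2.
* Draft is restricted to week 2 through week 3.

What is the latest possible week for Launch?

week 5

Launch at week 5 is achievable: Plan -> week 2, Integrate -> week 1, Launch -> week 5, QA -> week 1, Draft -> week 2.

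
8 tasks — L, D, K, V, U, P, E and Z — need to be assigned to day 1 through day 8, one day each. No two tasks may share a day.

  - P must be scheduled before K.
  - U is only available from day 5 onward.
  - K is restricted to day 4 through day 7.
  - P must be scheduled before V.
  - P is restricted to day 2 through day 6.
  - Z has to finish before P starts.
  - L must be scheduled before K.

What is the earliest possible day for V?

Precedence pushes V to at least day 3.
V at day 3 is achievable: L in day 4; P in day 2; V in day 3; K in day 5; D in day 7; U in day 6; E in day 8; Z in day 1.

day 3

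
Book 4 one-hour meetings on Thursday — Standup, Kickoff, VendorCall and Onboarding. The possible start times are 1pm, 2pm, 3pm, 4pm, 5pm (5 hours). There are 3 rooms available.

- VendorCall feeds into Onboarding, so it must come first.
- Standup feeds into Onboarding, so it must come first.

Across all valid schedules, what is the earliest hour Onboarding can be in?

2pm

Precedence pushes Onboarding to at least 2pm.
Onboarding at 2pm is achievable: Kickoff in 1pm; Onboarding in 2pm; VendorCall in 1pm; Standup in 1pm.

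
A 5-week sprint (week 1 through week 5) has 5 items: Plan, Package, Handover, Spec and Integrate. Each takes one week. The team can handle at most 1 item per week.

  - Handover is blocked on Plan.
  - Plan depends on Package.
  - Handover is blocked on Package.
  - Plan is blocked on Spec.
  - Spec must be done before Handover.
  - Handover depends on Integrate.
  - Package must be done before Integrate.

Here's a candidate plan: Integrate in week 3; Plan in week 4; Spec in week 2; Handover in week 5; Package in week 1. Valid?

Yes, all constraints hold

Handover is blocked on Plan — holds.
Handover is blocked on Package — holds.
The team can handle at most 1 item per week — holds.
Spec must be done before Handover — holds.
Handover depends on Integrate — holds.
Plan depends on Package — holds.
Plan is blocked on Spec — holds.
Package must be done before Integrate — holds.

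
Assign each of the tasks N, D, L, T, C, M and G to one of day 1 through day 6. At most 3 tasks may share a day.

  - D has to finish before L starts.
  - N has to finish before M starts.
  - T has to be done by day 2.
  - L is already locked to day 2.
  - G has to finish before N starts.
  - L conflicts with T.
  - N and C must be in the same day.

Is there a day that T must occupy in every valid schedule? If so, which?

T's window is day 1–day 2.
L is fixed at day 2, and T can't share a day with L.
So T must be day 1.

day 1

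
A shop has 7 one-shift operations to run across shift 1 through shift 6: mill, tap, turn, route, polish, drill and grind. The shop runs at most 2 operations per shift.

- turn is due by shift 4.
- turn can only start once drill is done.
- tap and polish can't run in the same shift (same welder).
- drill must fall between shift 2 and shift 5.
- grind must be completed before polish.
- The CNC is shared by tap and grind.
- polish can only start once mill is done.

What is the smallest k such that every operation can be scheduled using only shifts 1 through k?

The precedence chain requires at least 2 distinct shifts.
With at most 2 per shift and 7 operations, at least 4 shifts are needed.
Propagating the time windows through the other constraints, turn can't land before shift 3, so the schedule must run through at least shift 3.
4 works (last occupied shift: shift 4): for example route=shift 4, turn=shift 3, tap=shift 3, mill=shift 1, drill=shift 2, polish=shift 2, grind=shift 1.

4 shifts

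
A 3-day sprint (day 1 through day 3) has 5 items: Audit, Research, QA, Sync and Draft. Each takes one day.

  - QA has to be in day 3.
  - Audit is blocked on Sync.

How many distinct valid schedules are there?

Splitting on Audit: it can be day 2 (9), day 3 (18). Listing each branch's schedules as (Research, QA, Sync, Draft) by day number:
Audit=day 2: (1,3,1,1) (1,3,1,2) (1,3,1,3) (2,3,1,1) (2,3,1,2) (2,3,1,3) (3,3,1,1) (3,3,1,2) (3,3,1,3) — 9.
Audit=day 3: (1,3,1,1) (1,3,1,2) (1,3,1,3) (1,3,2,1) (1,3,2,2) (1,3,2,3) (2,3,1,1) (2,3,1,2) (2,3,1,3) (2,3,2,1) (2,3,2,2) (2,3,2,3) (3,3,1,1) (3,3,1,2) (3,3,1,3) (3,3,2,1) (3,3,2,2) (3,3,2,3) — 18.
Summing: 9 + 18 = 27.

27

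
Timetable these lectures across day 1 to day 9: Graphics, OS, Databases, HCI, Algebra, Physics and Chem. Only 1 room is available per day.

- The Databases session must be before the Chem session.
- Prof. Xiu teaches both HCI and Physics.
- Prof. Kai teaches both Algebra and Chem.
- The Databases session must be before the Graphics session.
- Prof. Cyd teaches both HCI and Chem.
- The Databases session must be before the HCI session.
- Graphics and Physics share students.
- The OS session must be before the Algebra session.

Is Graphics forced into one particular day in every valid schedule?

Graphics can be day 2 (e.g. OS=day 3, Graphics=day 2, Databases=day 1, Physics=day 7, HCI=day 4, Chem=day 6, Algebra=day 5) or day 3 (e.g. Databases=day 1; HCI=day 4; Chem=day 6; Physics=day 7; Graphics=day 3; OS=day 2; Algebra=day 5).

No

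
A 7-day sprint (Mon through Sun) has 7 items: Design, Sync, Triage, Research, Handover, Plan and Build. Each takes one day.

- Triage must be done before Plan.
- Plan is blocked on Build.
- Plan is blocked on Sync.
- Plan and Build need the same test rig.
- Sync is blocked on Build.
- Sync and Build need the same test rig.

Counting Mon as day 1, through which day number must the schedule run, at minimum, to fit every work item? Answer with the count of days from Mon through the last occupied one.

3 days

The precedence chain requires at least 3 distinct days.
3 works (last occupied day: Wed): for example Research=Mon; Sync=Tue; Triage=Mon; Handover=Mon; Design=Mon; Build=Mon; Plan=Wed.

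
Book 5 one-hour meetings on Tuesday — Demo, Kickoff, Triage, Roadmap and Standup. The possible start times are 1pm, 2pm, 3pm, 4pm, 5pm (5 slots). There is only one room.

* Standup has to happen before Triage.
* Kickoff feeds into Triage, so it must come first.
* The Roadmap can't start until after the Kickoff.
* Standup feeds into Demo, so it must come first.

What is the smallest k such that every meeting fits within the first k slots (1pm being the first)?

The precedence chain requires at least 2 distinct slots.
With at most 1 per slot and 5 meetings, at least 5 slots are needed.
5 works (last occupied slot: 5pm): for example Triage=3pm; Standup=2pm; Demo=4pm; Kickoff=1pm; Roadmap=5pm.

5 slots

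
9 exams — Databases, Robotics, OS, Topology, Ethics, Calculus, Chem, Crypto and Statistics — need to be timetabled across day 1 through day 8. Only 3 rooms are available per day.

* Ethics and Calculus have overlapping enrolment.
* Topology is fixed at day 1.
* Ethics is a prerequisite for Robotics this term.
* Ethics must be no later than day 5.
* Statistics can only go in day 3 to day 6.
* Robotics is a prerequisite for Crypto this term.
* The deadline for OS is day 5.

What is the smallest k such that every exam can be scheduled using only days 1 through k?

The precedence chain requires at least 3 distinct days.
With at most 3 per day and 9 exams, at least 3 days are needed.
3 works (last occupied day: day 3): for example Crypto=day 3, Databases=day 1, Topology=day 1, OS=day 2, Calculus=day 2, Statistics=day 3, Chem=day 3, Robotics=day 2, Ethics=day 1.

3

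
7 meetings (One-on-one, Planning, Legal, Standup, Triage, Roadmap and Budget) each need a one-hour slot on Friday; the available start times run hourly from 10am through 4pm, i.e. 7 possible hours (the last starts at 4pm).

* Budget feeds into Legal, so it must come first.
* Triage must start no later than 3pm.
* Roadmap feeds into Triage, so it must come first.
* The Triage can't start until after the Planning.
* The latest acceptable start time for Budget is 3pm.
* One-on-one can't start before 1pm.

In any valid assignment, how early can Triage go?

11am

Precedence pushes Triage to at least 11am; Triage's own window allows nothing later than 3pm.
Triage at 11am is achievable: Standup in 10am, Triage in 11am, Roadmap in 10am, Budget in 10am, Legal in 11am, Planning in 10am, One-on-one in 1pm.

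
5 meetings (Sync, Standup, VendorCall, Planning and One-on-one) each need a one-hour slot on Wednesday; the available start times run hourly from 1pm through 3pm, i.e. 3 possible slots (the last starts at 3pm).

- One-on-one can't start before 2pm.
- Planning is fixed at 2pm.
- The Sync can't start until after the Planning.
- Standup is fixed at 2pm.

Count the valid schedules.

Splitting on VendorCall: it can be 1pm (2), 2pm (2), 3pm (2). Listing each branch's schedules as (Sync, Standup, Planning, One-on-one):
VendorCall=1pm: (3pm,2pm,2pm,2pm) (3pm,2pm,2pm,3pm) — 2.
VendorCall=2pm: (3pm,2pm,2pm,2pm) (3pm,2pm,2pm,3pm) — 2.
VendorCall=3pm: (3pm,2pm,2pm,2pm) (3pm,2pm,2pm,3pm) — 2.
Summing: 2 + 2 + 2 = 6.

6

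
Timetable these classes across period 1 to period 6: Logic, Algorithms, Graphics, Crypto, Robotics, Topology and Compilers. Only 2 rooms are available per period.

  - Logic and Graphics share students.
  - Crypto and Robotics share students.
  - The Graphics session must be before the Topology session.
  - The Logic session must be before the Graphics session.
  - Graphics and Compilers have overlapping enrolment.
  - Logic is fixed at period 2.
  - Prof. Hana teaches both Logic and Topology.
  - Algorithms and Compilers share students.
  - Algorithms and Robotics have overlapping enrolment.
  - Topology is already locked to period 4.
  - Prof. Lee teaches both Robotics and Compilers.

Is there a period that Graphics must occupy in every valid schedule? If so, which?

Logic is fixed at period 2 and must come before Graphics, so Graphics is at least period 3.
Topology is fixed at period 4 and must come after Graphics, so Graphics is at most period 3.
So Graphics must be period 3.

period 3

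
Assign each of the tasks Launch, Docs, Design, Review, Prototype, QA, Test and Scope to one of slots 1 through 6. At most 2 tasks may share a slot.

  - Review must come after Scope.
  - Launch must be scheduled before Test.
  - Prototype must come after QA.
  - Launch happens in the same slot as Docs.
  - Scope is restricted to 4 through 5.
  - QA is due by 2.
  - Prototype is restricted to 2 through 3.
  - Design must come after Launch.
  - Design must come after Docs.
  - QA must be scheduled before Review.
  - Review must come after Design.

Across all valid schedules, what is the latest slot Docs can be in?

4

Downstream work caps Docs at 4.
Docs at 4 is achievable: Launch in 4, QA in 1, Design in 5, Docs in 4, Test in 6, Scope in 5, Review in 6, Prototype in 2.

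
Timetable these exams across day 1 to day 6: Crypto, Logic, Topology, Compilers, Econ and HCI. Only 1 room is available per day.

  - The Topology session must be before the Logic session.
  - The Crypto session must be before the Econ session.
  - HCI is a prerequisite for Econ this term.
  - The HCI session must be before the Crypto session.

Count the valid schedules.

60

Splitting on Crypto: it can be day 2 (12), day 3 (18), day 4 (18), day 5 (12). Listing each branch's schedules as (Logic, Topology, Compilers, Econ, HCI) by day number:
Crypto=day 2: (4,3,5,6,1) (4,3,6,5,1) (5,3,4,6,1) (5,3,6,4,1) (5,4,3,6,1) (5,4,6,3,1) (6,3,4,5,1) (6,3,5,4,1) (6,4,3,5,1) (6,4,5,3,1) (6,5,3,4,1) (6,5,4,3,1) — 12.
Crypto=day 3: (4,1,5,6,2) (4,1,6,5,2) (4,2,5,6,1) (4,2,6,5,1) (5,1,4,6,2) (5,1,6,4,2) (5,2,4,6,1) (5,2,6,4,1) (5,4,1,6,2) (5,4,2,6,1) (6,1,4,5,2) (6,1,5,4,2) (6,2,4,5,1) (6,2,5,4,1) (6,4,1,5,2) (6,4,2,5,1) (6,5,1,4,2) (6,5,2,4,1) — 18.
Crypto=day 4: (2,1,5,6,3) (2,1,6,5,3) (3,1,5,6,2) (3,1,6,5,2) (3,2,5,6,1) (3,2,6,5,1) (5,1,2,6,3) (5,1,3,6,2) (5,2,1,6,3) (5,2,3,6,1) (5,3,1,6,2) (5,3,2,6,1) (6,1,2,5,3) (6,1,3,5,2) (6,2,1,5,3) (6,2,3,5,1) (6,3,1,5,2) (6,3,2,5,1) — 18.
Crypto=day 5: (2,1,3,6,4) (2,1,4,6,3) (3,1,2,6,4) (3,1,4,6,2) (3,2,1,6,4) (3,2,4,6,1) (4,1,2,6,3) (4,1,3,6,2) (4,2,1,6,3) (4,2,3,6,1) (4,3,1,6,2) (4,3,2,6,1) — 12.
Summing: 12 + 18 + 18 + 12 = 60.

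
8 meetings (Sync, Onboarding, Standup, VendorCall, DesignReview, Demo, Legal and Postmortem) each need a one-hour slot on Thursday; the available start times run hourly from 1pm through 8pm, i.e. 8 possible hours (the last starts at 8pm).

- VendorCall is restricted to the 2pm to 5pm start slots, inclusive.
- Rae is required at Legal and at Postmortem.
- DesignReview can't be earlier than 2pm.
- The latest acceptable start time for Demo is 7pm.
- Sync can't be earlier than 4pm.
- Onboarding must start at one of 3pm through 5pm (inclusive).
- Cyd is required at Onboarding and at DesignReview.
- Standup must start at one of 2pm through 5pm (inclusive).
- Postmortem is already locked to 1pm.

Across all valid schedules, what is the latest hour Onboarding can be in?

Onboarding is available from 3pm; Onboarding's own window allows nothing later than 5pm.
Onboarding at 5pm is achievable: Demo -> 1pm, Standup -> 2pm, Sync -> 4pm, DesignReview -> 2pm, Legal -> 2pm, Postmortem -> 1pm, VendorCall -> 2pm, Onboarding -> 5pm.

5pm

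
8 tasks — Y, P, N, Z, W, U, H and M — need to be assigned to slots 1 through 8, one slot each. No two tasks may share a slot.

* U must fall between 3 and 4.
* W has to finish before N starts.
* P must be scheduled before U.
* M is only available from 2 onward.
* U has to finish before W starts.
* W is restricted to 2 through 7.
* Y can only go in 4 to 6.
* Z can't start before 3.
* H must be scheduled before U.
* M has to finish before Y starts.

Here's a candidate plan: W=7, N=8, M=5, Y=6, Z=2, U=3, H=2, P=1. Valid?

Invalid. Z can't start before 3.

U must fall between 3 and 4 — holds.
Z can't start before 3 — violated.
M has to finish before Y starts — holds.
No two tasks may share a slot — violated.
H must be scheduled before U — holds.
W is restricted to 2 through 7 — holds.
Y can only go in 4 to 6 — holds.
P must be scheduled before U — holds.
W has to finish before N starts — holds.
M is only available from 2 onward — holds.
U has to finish before W starts — holds.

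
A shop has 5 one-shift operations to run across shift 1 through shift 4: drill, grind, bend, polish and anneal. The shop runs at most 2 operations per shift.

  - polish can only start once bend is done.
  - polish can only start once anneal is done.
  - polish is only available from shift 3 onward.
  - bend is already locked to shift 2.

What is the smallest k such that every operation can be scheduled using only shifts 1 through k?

The precedence chain requires at least 2 distinct shifts.
With at most 2 per shift and 5 operations, at least 3 shifts are needed.
polish can't be placed before shift 3, so the schedule must run through at least shift 3.
3 works (last occupied shift: shift 3): for example grind -> shift 2, bend -> shift 2, polish -> shift 3, drill -> shift 1, anneal -> shift 1.

3 shifts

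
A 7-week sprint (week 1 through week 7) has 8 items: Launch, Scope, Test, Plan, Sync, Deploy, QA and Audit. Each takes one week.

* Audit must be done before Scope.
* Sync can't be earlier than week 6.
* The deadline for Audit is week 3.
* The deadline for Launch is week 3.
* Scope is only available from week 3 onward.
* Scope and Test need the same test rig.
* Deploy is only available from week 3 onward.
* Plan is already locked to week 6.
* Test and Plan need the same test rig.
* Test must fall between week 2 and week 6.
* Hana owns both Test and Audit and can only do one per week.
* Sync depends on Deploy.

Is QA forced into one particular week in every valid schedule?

QA can be week 1 (e.g. Audit in week 1; Scope in week 3; Launch in week 1; Plan in week 6; QA in week 1; Test in week 2; Deploy in week 3; Sync in week 6) or week 2 (e.g. Deploy=week 3; Test=week 2; Scope=week 3; Plan=week 6; Audit=week 1; Sync=week 6; Launch=week 1; QA=week 2).

No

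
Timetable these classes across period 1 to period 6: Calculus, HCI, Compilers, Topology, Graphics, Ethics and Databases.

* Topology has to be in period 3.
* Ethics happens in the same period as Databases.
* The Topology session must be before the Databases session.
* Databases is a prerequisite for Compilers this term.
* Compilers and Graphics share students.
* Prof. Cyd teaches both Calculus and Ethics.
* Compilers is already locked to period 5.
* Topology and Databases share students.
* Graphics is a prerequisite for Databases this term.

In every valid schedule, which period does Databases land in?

Topology is fixed at period 3 and must come before Databases, so Databases is at least period 4.
Compilers is fixed at period 5 and must come after Databases, so Databases is at most period 4.
So Databases must be period 4.

period 4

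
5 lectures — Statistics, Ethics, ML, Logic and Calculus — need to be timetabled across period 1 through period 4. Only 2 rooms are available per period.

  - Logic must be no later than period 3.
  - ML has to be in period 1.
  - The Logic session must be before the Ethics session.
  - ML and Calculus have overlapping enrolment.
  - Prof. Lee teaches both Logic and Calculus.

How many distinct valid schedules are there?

Splitting on Statistics: it can be period 1 (6), period 2 (14), period 3 (13), period 4 (12). Listing each branch's schedules as (Ethics, ML, Logic, Calculus) by period number:
Statistics=period 1: (3,1,2,3) (3,1,2,4) (4,1,2,3) (4,1,2,4) (4,1,3,2) (4,1,3,4) — 6.
Statistics=period 2: (2,1,1,3) (2,1,1,4) (3,1,1,2) (3,1,1,3) (3,1,1,4) (3,1,2,3) (3,1,2,4) (4,1,1,2) (4,1,1,3) (4,1,1,4) (4,1,2,3) (4,1,2,4) (4,1,3,2) (4,1,3,4) — 14.
Statistics=period 3: (2,1,1,2) (2,1,1,3) (2,1,1,4) (3,1,1,2) (3,1,1,4) (3,1,2,4) (4,1,1,2) (4,1,1,3) (4,1,1,4) (4,1,2,3) (4,1,2,4) (4,1,3,2) (4,1,3,4) — 13.
Statistics=period 4: (2,1,1,2) (2,1,1,3) (2,1,1,4) (3,1,1,2) (3,1,1,3) (3,1,1,4) (3,1,2,3) (3,1,2,4) (4,1,1,2) (4,1,1,3) (4,1,2,3) (4,1,3,2) — 12.
Summing: 6 + 14 + 13 + 12 = 45.

45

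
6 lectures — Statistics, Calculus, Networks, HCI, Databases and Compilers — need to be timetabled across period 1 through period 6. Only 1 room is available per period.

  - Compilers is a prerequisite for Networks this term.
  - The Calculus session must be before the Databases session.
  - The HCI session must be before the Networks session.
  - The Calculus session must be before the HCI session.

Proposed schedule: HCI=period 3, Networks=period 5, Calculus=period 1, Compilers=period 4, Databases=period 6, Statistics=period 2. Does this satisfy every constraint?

Yes, all constraints hold

Only 1 room is available per period — holds.
The HCI session must be before the Networks session — holds.
The Calculus session must be before the Databases session — holds.
The Calculus session must be before the HCI session — holds.
Compilers is a prerequisite for Networks this term — holds.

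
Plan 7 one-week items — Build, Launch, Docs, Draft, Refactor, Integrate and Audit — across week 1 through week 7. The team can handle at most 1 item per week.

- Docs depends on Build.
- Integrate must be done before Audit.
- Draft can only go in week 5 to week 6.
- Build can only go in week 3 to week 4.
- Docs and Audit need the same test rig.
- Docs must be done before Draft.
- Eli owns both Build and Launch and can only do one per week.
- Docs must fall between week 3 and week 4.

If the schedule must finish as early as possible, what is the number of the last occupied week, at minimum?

7

The precedence chain requires at least 3 distinct weeks.
With at most 1 per week and 7 work items, at least 7 weeks are needed.
Draft can't be placed before week 5, so the schedule must run through at least week 5.
7 works (last occupied week: week 7): for example Integrate -> week 1, Docs -> week 4, Refactor -> week 7, Audit -> week 2, Launch -> week 6, Build -> week 3, Draft -> week 5.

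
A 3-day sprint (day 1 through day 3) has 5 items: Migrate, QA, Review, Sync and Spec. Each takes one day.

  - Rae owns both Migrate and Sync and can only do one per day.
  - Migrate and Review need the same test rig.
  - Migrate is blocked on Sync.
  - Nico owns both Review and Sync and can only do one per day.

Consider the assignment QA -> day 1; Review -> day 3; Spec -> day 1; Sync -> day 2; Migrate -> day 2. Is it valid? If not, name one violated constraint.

Nico owns both Review and Sync and can only do one per day — holds.
Migrate is blocked on Sync — violated.
Migrate and Review need the same test rig — holds.
Rae owns both Migrate and Sync and can only do one per day — violated.

No — it violates: Rae owns both Migrate and Sync and can only do one per day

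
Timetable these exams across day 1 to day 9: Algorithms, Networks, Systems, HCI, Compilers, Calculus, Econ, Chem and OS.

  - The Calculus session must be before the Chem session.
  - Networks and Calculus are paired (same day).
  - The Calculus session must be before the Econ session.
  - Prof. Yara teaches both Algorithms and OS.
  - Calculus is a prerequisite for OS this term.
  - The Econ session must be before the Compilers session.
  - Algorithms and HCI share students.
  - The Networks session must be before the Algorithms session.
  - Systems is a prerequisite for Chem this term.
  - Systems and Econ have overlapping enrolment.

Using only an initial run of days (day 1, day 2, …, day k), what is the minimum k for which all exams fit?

3

The precedence chain requires at least 3 distinct days.
3 works (last occupied day: day 3): for example Calculus in day 1; Algorithms in day 2; Networks in day 1; Compilers in day 3; OS in day 3; HCI in day 1; Chem in day 2; Econ in day 2; Systems in day 1.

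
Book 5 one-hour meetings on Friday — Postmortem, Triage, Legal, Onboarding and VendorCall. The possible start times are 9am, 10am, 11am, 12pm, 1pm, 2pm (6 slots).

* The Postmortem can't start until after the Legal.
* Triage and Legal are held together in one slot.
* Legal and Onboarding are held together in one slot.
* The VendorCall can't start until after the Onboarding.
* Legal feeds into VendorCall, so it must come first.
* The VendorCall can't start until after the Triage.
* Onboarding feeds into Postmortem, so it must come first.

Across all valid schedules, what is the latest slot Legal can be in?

Downstream work caps Legal at 1pm.
Legal at 1pm is achievable: VendorCall in 2pm, Postmortem in 2pm, Onboarding in 1pm, Triage in 1pm, Legal in 1pm.

1pm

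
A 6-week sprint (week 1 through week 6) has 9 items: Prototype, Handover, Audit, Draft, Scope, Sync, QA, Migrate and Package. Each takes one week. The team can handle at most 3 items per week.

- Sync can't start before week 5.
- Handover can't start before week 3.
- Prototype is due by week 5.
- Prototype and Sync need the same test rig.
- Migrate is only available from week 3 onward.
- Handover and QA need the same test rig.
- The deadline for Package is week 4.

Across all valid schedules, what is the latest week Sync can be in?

week 6

Sync is available from week 5.
Sync at week 6 is achievable: Audit in week 1, Sync in week 6, Handover in week 3, Prototype in week 1, Draft in week 2, Scope in week 2, Migrate in week 3, Package in week 1, QA in week 2.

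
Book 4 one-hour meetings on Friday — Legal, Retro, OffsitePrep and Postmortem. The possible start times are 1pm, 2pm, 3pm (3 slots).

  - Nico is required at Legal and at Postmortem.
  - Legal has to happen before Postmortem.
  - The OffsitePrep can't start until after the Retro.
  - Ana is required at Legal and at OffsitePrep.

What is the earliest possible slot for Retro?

1pm

Downstream work caps Retro at 2pm.
Retro at 1pm is achievable: Retro -> 1pm; Legal -> 1pm; OffsitePrep -> 2pm; Postmortem -> 2pm.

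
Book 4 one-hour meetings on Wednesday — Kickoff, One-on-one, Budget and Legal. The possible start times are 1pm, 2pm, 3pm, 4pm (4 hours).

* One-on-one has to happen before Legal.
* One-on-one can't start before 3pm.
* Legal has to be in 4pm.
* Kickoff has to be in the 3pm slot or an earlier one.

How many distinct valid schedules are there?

12

Splitting on Kickoff: it can be 1pm (4), 2pm (4), 3pm (4). Listing each branch's schedules as (One-on-one, Budget, Legal):
Kickoff=1pm: (3pm,1pm,4pm) (3pm,2pm,4pm) (3pm,3pm,4pm) (3pm,4pm,4pm) — 4.
Kickoff=2pm: (3pm,1pm,4pm) (3pm,2pm,4pm) (3pm,3pm,4pm) (3pm,4pm,4pm) — 4.
Kickoff=3pm: (3pm,1pm,4pm) (3pm,2pm,4pm) (3pm,3pm,4pm) (3pm,4pm,4pm) — 4.
Summing: 4 + 4 + 4 = 12.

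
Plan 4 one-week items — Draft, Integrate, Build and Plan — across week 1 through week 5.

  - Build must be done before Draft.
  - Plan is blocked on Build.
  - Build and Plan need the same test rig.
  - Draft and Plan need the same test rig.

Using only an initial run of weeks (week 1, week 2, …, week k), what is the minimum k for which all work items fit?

3 weeks

The precedence chain requires at least 2 distinct weeks.
Could 2 weeks be enough, i.e. nothing placed later than week 2? No: Plan must come after Build (at week 1 or later) → {week 2}; Build must come before Plan (at week 2 or earlier) → {week 1}; Draft must come after Build (at week 1 or later) → {week 2}; Plan can't share with Draft (week 2) → nothing is left.
So 2 weeks is not enough.
3 works (last occupied week: week 3): for example Build -> week 1, Plan -> week 3, Integrate -> week 1, Draft -> week 2.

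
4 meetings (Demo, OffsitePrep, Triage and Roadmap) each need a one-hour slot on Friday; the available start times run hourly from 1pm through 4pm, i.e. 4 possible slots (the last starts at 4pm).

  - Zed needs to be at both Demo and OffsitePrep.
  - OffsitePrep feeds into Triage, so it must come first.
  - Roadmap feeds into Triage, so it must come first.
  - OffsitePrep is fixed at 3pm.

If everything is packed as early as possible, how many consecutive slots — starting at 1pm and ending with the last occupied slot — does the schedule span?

4

The precedence chain requires at least 2 distinct slots.
Propagating the time windows through the other constraints, Triage can't land before 4pm — that is slot 4 counting from 1pm — so the schedule must run through at least 4 slots.
4 works (last occupied slot: 4pm): for example Roadmap -> 1pm, Triage -> 4pm, Demo -> 1pm, OffsitePrep -> 3pm.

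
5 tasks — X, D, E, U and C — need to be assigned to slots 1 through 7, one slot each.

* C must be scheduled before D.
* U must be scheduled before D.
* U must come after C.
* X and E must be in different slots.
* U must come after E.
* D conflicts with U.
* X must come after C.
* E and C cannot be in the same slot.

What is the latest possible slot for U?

6

Precedence pushes U to at least 2; downstream work caps U at 6.
U at 6 is achievable: D=7; X=2; U=6; C=1; E=3.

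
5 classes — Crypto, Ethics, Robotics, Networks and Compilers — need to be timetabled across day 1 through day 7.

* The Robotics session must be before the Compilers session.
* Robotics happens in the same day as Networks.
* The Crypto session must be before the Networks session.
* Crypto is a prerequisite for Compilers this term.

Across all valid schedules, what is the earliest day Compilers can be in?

day 3

Precedence pushes Compilers to at least day 3.
Compilers at day 3 is achievable: Networks in day 2; Compilers in day 3; Crypto in day 1; Robotics in day 2; Ethics in day 1.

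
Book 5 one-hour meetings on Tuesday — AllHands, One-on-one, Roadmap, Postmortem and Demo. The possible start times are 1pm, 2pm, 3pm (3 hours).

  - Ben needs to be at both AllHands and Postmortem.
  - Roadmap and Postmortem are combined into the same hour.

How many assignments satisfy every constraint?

Splitting on AllHands: it can be 1pm (18), 2pm (18), 3pm (18). Listing each branch's schedules as (One-on-one, Roadmap, Postmortem, Demo):
AllHands=1pm: (1pm,2pm,2pm,1pm) (1pm,2pm,2pm,2pm) (1pm,2pm,2pm,3pm) (1pm,3pm,3pm,1pm) (1pm,3pm,3pm,2pm) (1pm,3pm,3pm,3pm) (2pm,2pm,2pm,1pm) (2pm,2pm,2pm,2pm) (2pm,2pm,2pm,3pm) (2pm,3pm,3pm,1pm) (2pm,3pm,3pm,2pm) (2pm,3pm,3pm,3pm) (3pm,2pm,2pm,1pm) (3pm,2pm,2pm,2pm) (3pm,2pm,2pm,3pm) (3pm,3pm,3pm,1pm) (3pm,3pm,3pm,2pm) (3pm,3pm,3pm,3pm) — 18.
AllHands=2pm: (1pm,1pm,1pm,1pm) (1pm,1pm,1pm,2pm) (1pm,1pm,1pm,3pm) (1pm,3pm,3pm,1pm) (1pm,3pm,3pm,2pm) (1pm,3pm,3pm,3pm) (2pm,1pm,1pm,1pm) (2pm,1pm,1pm,2pm) (2pm,1pm,1pm,3pm) (2pm,3pm,3pm,1pm) (2pm,3pm,3pm,2pm) (2pm,3pm,3pm,3pm) (3pm,1pm,1pm,1pm) (3pm,1pm,1pm,2pm) (3pm,1pm,1pm,3pm) (3pm,3pm,3pm,1pm) (3pm,3pm,3pm,2pm) (3pm,3pm,3pm,3pm) — 18.
AllHands=3pm: (1pm,1pm,1pm,1pm) (1pm,1pm,1pm,2pm) (1pm,1pm,1pm,3pm) (1pm,2pm,2pm,1pm) (1pm,2pm,2pm,2pm) (1pm,2pm,2pm,3pm) (2pm,1pm,1pm,1pm) (2pm,1pm,1pm,2pm) (2pm,1pm,1pm,3pm) (2pm,2pm,2pm,1pm) (2pm,2pm,2pm,2pm) (2pm,2pm,2pm,3pm) (3pm,1pm,1pm,1pm) (3pm,1pm,1pm,2pm) (3pm,1pm,1pm,3pm) (3pm,2pm,2pm,1pm) (3pm,2pm,2pm,2pm) (3pm,2pm,2pm,3pm) — 18.
Summing: 18 + 18 + 18 = 54.

54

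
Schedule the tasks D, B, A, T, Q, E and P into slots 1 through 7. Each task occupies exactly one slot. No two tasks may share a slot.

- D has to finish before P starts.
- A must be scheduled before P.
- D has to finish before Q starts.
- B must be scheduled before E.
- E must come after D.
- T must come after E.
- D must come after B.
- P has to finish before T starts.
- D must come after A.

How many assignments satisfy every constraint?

16

Splitting on B: it can be 1 (8), 2 (8). Listing each branch's schedules as (D, A, T, Q, E, P):
B=1: (3,2,6,7,4,5) (3,2,6,7,5,4) (3,2,7,4,5,6) (3,2,7,4,6,5) (3,2,7,5,4,6) (3,2,7,5,6,4) (3,2,7,6,4,5) (3,2,7,6,5,4) — 8.
B=2: (3,1,6,7,4,5) (3,1,6,7,5,4) (3,1,7,4,5,6) (3,1,7,4,6,5) (3,1,7,5,4,6) (3,1,7,5,6,4) (3,1,7,6,4,5) (3,1,7,6,5,4) — 8.
Summing: 8 + 8 = 16.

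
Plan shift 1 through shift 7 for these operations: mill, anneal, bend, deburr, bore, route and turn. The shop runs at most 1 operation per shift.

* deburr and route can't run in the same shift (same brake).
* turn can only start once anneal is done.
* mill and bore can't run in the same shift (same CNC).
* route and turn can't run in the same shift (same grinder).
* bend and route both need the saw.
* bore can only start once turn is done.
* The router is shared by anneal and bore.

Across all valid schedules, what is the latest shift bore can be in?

shift 7

Precedence pushes bore to at least shift 3.
bore at shift 7 is achievable: anneal=shift 1; bore=shift 7; route=shift 6; turn=shift 2; mill=shift 3; bend=shift 4; deburr=shift 5.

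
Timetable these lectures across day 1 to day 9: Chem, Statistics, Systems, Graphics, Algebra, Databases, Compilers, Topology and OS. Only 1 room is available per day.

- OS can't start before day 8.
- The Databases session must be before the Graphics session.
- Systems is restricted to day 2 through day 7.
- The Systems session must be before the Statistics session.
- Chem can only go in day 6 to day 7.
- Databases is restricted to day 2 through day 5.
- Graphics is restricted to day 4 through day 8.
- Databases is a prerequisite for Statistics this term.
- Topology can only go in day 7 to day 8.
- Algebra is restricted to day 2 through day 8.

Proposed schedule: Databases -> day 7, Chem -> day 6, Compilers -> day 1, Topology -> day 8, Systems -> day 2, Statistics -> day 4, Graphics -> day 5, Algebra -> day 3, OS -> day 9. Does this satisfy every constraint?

Graphics is restricted to day 4 through day 8 — holds.
The Databases session must be before the Graphics session — violated.
The Systems session must be before the Statistics session — holds.
OS can't start before day 8 — holds.
Only 1 room is available per day — holds.
Databases is a prerequisite for Statistics this term — violated.
Topology can only go in day 7 to day 8 — holds.
Chem can only go in day 6 to day 7 — holds.
Systems is restricted to day 2 through day 7 — holds.
Databases is restricted to day 2 through day 5 — violated.
Algebra is restricted to day 2 through day 8 — holds.

No — it violates: Databases is a prerequisite for Statistics this term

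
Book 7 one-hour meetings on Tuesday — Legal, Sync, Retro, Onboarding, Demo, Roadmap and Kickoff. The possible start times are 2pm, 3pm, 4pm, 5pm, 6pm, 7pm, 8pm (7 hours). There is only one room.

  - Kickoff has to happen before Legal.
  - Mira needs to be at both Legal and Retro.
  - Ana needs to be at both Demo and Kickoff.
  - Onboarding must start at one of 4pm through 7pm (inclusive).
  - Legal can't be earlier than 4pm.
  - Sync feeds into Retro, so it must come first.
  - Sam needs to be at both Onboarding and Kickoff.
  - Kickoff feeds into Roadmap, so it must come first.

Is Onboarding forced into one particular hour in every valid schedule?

Onboarding can be 4pm (e.g. Sync -> 3pm, Legal -> 5pm, Demo -> 8pm, Retro -> 6pm, Roadmap -> 7pm, Onboarding -> 4pm, Kickoff -> 2pm) or 5pm (e.g. Demo in 8pm; Kickoff in 2pm; Legal in 4pm; Roadmap in 7pm; Onboarding in 5pm; Sync in 3pm; Retro in 6pm).

No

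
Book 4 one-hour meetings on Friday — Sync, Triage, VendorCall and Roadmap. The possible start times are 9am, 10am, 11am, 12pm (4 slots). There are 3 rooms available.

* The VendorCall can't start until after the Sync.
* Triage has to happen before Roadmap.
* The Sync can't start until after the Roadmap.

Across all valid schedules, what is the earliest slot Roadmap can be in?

Precedence pushes Roadmap to at least 10am; downstream work caps Roadmap at 10am.
Roadmap at 10am is achievable: Triage=9am, Roadmap=10am, Sync=11am, VendorCall=12pm.

10am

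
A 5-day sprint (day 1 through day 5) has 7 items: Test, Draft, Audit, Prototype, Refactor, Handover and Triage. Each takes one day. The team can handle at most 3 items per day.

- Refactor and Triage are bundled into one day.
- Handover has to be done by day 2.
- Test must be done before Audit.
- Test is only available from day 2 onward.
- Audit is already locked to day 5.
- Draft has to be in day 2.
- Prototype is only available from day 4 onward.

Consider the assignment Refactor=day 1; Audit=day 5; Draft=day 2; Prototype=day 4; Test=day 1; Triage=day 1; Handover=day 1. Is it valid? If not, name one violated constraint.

Test is only available from day 2 onward — violated.
Test must be done before Audit — holds.
The team can handle at most 3 items per day — violated.
Handover has to be done by day 2 — holds.
Refactor and Triage are bundled into one day — holds.
Audit is already locked to day 5 — holds.
Draft has to be in day 2 — holds.
Prototype is only available from day 4 onward — holds.

Invalid. Test is only available from day 2 onward.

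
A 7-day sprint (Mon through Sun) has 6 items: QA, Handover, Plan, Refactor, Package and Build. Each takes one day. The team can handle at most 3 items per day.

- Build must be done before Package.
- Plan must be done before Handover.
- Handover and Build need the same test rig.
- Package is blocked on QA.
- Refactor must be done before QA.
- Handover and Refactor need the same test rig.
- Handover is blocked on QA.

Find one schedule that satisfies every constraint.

Package=Wed; QA=Tue; Refactor=Mon; Build=Mon; Plan=Mon; Handover=Wed

Checking: Build(Mon) before Package(Wed); Refactor(Mon) before QA(Tue); QA(Tue) before Handover(Wed); Plan(Mon) before Handover(Wed); QA(Tue) before Package(Wed); Handover(Wed) != Build(Mon); Handover(Wed) != Refactor(Mon); max 3 per day (cap 3).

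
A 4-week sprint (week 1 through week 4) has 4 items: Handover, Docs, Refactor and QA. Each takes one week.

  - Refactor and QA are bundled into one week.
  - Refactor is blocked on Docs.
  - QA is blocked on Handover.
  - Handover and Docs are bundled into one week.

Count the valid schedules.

Splitting on Handover: it can be week 1 (3), week 2 (2), week 3 (1). Listing each branch's schedules as (Docs, Refactor, QA) by week number:
Handover=week 1: (1,2,2) (1,3,3) (1,4,4) — 3.
Handover=week 2: (2,3,3) (2,4,4) — 2.
Handover=week 3: (3,4,4) — 1.
Summing: 3 + 2 + 1 = 6.

6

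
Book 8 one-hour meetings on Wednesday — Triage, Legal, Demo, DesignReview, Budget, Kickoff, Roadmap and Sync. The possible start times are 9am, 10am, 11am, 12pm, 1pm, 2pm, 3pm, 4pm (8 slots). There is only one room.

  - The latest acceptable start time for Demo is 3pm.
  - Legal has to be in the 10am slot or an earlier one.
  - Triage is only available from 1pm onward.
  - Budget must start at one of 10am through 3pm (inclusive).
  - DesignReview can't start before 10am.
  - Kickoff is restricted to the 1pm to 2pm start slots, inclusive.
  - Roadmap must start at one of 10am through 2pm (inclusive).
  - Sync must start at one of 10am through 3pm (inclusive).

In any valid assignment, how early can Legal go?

9am

Legal's own window allows nothing later than 10am.
Legal at 9am is achievable: Sync -> 12pm, Triage -> 2pm, Kickoff -> 1pm, Roadmap -> 10am, Demo -> 3pm, Budget -> 11am, Legal -> 9am, DesignReview -> 4pm.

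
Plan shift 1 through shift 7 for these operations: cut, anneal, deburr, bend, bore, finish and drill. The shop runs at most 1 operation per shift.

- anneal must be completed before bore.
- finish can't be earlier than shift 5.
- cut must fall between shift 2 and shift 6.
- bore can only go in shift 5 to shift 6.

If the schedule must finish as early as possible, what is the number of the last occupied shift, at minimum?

The precedence chain requires at least 2 distinct shifts.
With at most 1 per shift and 7 operations, at least 7 shifts are needed.
bore can't be placed before shift 5, so the schedule must run through at least shift 5.
7 works (last occupied shift: shift 7): for example drill in shift 7, bend in shift 4, finish in shift 6, anneal in shift 1, bore in shift 5, cut in shift 2, deburr in shift 3.

7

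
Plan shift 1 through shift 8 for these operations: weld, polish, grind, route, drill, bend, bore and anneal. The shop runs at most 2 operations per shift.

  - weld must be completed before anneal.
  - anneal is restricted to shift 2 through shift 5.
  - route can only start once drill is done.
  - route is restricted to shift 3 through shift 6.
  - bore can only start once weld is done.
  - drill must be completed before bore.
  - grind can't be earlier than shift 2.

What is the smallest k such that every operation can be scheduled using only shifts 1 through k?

The precedence chain requires at least 2 distinct shifts.
With at most 2 per shift and 8 operations, at least 4 shifts are needed.
route can't be placed before shift 3, so the schedule must run through at least shift 3.
4 works (last occupied shift: shift 4): for example bore -> shift 3; weld -> shift 1; grind -> shift 2; route -> shift 3; drill -> shift 1; anneal -> shift 2; polish -> shift 4; bend -> shift 4.

4 shifts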